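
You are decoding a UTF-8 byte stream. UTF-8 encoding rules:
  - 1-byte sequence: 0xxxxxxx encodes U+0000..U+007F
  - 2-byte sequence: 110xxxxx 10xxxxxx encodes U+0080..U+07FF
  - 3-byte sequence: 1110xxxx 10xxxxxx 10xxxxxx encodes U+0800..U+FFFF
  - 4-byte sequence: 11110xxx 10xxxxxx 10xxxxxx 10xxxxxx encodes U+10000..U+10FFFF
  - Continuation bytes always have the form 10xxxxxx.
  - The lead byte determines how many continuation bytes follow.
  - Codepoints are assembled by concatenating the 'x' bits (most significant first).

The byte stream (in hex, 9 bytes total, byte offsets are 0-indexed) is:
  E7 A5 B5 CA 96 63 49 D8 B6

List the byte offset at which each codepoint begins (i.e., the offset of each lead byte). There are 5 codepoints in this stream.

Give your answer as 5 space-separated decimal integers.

Byte[0]=E7: 3-byte lead, need 2 cont bytes. acc=0x7
Byte[1]=A5: continuation. acc=(acc<<6)|0x25=0x1E5
Byte[2]=B5: continuation. acc=(acc<<6)|0x35=0x7975
Completed: cp=U+7975 (starts at byte 0)
Byte[3]=CA: 2-byte lead, need 1 cont bytes. acc=0xA
Byte[4]=96: continuation. acc=(acc<<6)|0x16=0x296
Completed: cp=U+0296 (starts at byte 3)
Byte[5]=63: 1-byte ASCII. cp=U+0063
Byte[6]=49: 1-byte ASCII. cp=U+0049
Byte[7]=D8: 2-byte lead, need 1 cont bytes. acc=0x18
Byte[8]=B6: continuation. acc=(acc<<6)|0x36=0x636
Completed: cp=U+0636 (starts at byte 7)

Answer: 0 3 5 6 7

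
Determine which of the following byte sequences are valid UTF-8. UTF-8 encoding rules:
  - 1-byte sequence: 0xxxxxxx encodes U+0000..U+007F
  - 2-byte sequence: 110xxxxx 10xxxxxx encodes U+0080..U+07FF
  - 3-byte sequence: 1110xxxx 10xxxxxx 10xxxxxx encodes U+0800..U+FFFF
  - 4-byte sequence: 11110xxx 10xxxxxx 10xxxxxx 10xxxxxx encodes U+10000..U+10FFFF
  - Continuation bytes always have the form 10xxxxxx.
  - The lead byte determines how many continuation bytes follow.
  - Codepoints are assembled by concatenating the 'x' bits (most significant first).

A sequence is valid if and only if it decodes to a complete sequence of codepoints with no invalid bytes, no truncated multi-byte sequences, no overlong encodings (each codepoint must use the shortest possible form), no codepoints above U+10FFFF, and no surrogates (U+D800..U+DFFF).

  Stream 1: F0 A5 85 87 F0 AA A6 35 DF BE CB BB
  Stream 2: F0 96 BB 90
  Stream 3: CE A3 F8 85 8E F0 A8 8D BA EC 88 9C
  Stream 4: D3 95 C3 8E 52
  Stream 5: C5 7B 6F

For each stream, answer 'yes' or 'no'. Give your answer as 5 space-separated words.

Answer: no yes no yes no

Derivation:
Stream 1: error at byte offset 7. INVALID
Stream 2: decodes cleanly. VALID
Stream 3: error at byte offset 2. INVALID
Stream 4: decodes cleanly. VALID
Stream 5: error at byte offset 1. INVALID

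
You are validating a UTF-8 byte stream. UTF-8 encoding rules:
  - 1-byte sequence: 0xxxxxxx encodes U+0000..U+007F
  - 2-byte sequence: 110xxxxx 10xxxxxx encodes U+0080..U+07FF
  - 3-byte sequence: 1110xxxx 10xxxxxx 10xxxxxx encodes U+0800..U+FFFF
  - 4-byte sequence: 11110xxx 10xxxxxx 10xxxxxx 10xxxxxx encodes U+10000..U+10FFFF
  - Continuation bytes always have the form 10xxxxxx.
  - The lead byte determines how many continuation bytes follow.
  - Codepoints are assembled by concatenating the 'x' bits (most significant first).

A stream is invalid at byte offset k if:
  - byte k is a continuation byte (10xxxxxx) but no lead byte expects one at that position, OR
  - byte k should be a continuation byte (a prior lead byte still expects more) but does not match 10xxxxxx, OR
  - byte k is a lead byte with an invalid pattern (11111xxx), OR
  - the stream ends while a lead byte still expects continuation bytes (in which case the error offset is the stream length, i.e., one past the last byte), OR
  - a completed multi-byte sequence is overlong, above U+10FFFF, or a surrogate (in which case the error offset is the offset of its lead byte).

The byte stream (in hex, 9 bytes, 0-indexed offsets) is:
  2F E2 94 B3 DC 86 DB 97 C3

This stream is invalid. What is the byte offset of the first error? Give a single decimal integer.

Answer: 9

Derivation:
Byte[0]=2F: 1-byte ASCII. cp=U+002F
Byte[1]=E2: 3-byte lead, need 2 cont bytes. acc=0x2
Byte[2]=94: continuation. acc=(acc<<6)|0x14=0x94
Byte[3]=B3: continuation. acc=(acc<<6)|0x33=0x2533
Completed: cp=U+2533 (starts at byte 1)
Byte[4]=DC: 2-byte lead, need 1 cont bytes. acc=0x1C
Byte[5]=86: continuation. acc=(acc<<6)|0x06=0x706
Completed: cp=U+0706 (starts at byte 4)
Byte[6]=DB: 2-byte lead, need 1 cont bytes. acc=0x1B
Byte[7]=97: continuation. acc=(acc<<6)|0x17=0x6D7
Completed: cp=U+06D7 (starts at byte 6)
Byte[8]=C3: 2-byte lead, need 1 cont bytes. acc=0x3
Byte[9]: stream ended, expected continuation. INVALID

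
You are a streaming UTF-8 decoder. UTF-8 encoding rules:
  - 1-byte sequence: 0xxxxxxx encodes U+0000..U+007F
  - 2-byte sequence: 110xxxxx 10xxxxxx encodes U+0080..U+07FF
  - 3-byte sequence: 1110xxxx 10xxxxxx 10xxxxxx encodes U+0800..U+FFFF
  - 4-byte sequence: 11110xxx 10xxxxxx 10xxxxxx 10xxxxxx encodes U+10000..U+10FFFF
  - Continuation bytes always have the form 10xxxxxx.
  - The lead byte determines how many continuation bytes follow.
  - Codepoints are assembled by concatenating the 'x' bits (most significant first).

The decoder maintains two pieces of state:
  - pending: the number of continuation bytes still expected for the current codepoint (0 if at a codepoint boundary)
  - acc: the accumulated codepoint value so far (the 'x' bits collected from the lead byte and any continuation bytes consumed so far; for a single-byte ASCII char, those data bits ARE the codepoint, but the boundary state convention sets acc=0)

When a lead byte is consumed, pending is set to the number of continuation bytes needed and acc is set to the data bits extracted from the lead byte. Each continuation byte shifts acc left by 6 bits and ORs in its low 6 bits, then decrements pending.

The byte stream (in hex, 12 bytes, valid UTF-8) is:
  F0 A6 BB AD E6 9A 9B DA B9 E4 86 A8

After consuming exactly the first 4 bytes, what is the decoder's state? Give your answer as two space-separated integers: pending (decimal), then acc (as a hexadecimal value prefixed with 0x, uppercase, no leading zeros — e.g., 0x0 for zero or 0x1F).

Answer: 0 0x26EED

Derivation:
Byte[0]=F0: 4-byte lead. pending=3, acc=0x0
Byte[1]=A6: continuation. acc=(acc<<6)|0x26=0x26, pending=2
Byte[2]=BB: continuation. acc=(acc<<6)|0x3B=0x9BB, pending=1
Byte[3]=AD: continuation. acc=(acc<<6)|0x2D=0x26EED, pending=0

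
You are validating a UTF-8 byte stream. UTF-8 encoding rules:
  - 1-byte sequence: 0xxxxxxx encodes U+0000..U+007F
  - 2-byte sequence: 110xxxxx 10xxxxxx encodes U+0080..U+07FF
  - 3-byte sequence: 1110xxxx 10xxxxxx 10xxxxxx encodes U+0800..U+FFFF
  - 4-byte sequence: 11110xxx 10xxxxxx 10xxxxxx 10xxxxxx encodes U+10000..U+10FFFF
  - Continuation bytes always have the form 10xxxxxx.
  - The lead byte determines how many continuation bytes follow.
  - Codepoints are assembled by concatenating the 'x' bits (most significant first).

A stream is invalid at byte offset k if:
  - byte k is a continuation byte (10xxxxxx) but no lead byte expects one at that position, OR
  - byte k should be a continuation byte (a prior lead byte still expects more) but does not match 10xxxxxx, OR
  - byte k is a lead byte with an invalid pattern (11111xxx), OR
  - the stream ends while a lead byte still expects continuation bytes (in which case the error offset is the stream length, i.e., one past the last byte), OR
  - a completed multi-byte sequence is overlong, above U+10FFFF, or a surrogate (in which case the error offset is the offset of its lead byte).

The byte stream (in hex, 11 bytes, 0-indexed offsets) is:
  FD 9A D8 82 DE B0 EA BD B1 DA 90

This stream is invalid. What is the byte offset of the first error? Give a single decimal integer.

Answer: 0

Derivation:
Byte[0]=FD: INVALID lead byte (not 0xxx/110x/1110/11110)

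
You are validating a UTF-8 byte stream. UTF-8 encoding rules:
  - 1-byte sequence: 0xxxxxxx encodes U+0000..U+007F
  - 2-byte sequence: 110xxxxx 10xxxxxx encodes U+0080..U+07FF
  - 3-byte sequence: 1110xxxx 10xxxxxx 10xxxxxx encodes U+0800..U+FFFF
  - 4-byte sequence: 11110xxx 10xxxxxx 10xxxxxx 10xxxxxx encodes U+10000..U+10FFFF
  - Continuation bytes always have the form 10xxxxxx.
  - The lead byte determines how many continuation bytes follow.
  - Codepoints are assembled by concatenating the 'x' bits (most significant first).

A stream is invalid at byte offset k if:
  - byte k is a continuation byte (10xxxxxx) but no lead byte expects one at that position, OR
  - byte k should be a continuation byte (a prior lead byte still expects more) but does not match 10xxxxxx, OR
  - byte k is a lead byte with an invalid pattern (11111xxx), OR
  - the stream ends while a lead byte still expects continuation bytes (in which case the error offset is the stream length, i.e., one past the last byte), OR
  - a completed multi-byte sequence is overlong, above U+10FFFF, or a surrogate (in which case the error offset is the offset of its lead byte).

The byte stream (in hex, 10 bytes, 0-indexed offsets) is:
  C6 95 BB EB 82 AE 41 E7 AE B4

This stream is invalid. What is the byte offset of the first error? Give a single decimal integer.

Byte[0]=C6: 2-byte lead, need 1 cont bytes. acc=0x6
Byte[1]=95: continuation. acc=(acc<<6)|0x15=0x195
Completed: cp=U+0195 (starts at byte 0)
Byte[2]=BB: INVALID lead byte (not 0xxx/110x/1110/11110)

Answer: 2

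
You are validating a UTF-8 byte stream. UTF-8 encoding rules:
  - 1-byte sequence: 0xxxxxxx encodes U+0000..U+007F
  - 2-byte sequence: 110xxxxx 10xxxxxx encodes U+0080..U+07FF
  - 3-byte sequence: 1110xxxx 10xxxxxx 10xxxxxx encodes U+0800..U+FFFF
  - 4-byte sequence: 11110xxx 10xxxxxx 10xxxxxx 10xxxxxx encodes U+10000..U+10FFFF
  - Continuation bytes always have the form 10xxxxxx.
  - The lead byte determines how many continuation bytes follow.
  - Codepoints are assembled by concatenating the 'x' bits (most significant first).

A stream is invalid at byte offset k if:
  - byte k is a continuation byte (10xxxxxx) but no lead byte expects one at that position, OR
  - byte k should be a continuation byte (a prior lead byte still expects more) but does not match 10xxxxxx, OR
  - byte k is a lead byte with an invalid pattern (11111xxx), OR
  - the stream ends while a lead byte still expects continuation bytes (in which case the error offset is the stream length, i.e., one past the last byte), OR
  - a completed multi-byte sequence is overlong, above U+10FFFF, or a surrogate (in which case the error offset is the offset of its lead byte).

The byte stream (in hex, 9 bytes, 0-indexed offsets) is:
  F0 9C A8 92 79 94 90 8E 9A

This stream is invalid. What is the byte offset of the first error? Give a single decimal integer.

Answer: 5

Derivation:
Byte[0]=F0: 4-byte lead, need 3 cont bytes. acc=0x0
Byte[1]=9C: continuation. acc=(acc<<6)|0x1C=0x1C
Byte[2]=A8: continuation. acc=(acc<<6)|0x28=0x728
Byte[3]=92: continuation. acc=(acc<<6)|0x12=0x1CA12
Completed: cp=U+1CA12 (starts at byte 0)
Byte[4]=79: 1-byte ASCII. cp=U+0079
Byte[5]=94: INVALID lead byte (not 0xxx/110x/1110/11110)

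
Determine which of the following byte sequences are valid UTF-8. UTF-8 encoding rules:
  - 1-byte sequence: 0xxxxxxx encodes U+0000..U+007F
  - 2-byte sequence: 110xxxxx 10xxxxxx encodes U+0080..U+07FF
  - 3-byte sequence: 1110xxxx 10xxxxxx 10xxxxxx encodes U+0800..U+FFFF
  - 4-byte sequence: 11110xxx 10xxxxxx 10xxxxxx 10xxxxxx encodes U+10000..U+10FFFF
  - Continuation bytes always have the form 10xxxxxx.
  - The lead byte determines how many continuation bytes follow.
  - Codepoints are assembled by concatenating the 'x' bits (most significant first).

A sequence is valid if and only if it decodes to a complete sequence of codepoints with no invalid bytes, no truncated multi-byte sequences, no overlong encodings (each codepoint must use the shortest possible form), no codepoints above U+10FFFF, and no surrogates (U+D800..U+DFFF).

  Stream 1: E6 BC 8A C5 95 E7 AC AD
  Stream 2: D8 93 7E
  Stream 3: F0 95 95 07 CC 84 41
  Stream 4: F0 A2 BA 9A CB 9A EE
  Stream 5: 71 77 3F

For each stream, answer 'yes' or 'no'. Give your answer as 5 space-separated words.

Answer: yes yes no no yes

Derivation:
Stream 1: decodes cleanly. VALID
Stream 2: decodes cleanly. VALID
Stream 3: error at byte offset 3. INVALID
Stream 4: error at byte offset 7. INVALID
Stream 5: decodes cleanly. VALID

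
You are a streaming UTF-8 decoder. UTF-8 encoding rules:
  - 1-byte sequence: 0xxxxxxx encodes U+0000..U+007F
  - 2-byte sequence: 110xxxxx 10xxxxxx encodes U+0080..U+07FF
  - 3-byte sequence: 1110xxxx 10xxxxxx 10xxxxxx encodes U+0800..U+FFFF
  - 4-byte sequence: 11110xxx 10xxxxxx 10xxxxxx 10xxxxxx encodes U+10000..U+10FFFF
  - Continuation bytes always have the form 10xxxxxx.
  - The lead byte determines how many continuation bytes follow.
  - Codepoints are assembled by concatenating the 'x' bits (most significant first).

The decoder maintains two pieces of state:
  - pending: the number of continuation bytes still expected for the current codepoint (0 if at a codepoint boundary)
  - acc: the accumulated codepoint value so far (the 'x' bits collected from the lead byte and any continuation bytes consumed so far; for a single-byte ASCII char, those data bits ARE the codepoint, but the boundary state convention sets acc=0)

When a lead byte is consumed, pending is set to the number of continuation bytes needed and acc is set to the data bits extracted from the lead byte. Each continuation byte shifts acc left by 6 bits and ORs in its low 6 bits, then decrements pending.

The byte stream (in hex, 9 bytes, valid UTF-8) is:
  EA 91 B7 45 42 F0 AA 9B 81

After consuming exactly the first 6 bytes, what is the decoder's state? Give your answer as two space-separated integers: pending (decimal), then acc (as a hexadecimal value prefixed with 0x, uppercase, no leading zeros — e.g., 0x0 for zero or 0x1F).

Byte[0]=EA: 3-byte lead. pending=2, acc=0xA
Byte[1]=91: continuation. acc=(acc<<6)|0x11=0x291, pending=1
Byte[2]=B7: continuation. acc=(acc<<6)|0x37=0xA477, pending=0
Byte[3]=45: 1-byte. pending=0, acc=0x0
Byte[4]=42: 1-byte. pending=0, acc=0x0
Byte[5]=F0: 4-byte lead. pending=3, acc=0x0

Answer: 3 0x0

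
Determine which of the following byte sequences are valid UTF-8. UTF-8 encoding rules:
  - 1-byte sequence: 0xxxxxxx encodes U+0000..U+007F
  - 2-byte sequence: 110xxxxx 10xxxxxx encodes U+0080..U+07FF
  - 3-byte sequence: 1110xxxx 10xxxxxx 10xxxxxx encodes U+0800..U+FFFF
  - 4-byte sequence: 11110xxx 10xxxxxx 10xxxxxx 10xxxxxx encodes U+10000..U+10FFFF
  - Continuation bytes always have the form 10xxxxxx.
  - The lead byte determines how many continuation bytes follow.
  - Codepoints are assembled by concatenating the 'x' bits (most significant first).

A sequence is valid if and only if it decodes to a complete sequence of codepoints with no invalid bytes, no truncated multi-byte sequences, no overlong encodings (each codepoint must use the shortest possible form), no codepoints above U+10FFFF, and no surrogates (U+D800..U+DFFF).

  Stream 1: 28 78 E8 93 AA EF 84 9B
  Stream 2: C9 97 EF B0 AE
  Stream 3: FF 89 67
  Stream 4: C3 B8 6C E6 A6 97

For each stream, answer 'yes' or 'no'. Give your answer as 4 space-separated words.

Stream 1: decodes cleanly. VALID
Stream 2: decodes cleanly. VALID
Stream 3: error at byte offset 0. INVALID
Stream 4: decodes cleanly. VALID

Answer: yes yes no yes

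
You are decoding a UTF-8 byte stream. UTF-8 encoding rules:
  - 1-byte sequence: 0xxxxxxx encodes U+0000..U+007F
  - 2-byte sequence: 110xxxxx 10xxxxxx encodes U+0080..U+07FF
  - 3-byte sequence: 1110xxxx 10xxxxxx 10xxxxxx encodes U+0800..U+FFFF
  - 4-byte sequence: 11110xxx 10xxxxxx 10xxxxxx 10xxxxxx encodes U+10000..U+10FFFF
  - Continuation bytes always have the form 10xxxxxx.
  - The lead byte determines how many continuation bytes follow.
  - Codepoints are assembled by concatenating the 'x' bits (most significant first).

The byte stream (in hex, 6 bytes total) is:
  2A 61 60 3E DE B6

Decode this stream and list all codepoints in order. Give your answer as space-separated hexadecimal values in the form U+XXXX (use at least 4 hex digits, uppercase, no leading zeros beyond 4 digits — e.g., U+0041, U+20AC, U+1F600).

Answer: U+002A U+0061 U+0060 U+003E U+07B6

Derivation:
Byte[0]=2A: 1-byte ASCII. cp=U+002A
Byte[1]=61: 1-byte ASCII. cp=U+0061
Byte[2]=60: 1-byte ASCII. cp=U+0060
Byte[3]=3E: 1-byte ASCII. cp=U+003E
Byte[4]=DE: 2-byte lead, need 1 cont bytes. acc=0x1E
Byte[5]=B6: continuation. acc=(acc<<6)|0x36=0x7B6
Completed: cp=U+07B6 (starts at byte 4)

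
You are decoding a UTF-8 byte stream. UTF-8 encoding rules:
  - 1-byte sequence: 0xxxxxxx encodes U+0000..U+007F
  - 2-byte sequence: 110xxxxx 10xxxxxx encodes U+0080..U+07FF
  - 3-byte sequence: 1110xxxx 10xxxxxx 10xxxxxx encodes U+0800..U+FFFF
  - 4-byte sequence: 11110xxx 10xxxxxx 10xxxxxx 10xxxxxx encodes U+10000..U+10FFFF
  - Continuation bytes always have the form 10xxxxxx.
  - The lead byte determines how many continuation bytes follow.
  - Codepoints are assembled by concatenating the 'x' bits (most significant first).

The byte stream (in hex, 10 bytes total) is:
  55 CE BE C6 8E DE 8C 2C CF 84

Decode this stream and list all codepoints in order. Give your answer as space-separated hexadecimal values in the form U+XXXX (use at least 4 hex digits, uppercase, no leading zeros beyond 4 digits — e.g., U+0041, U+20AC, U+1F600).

Answer: U+0055 U+03BE U+018E U+078C U+002C U+03C4

Derivation:
Byte[0]=55: 1-byte ASCII. cp=U+0055
Byte[1]=CE: 2-byte lead, need 1 cont bytes. acc=0xE
Byte[2]=BE: continuation. acc=(acc<<6)|0x3E=0x3BE
Completed: cp=U+03BE (starts at byte 1)
Byte[3]=C6: 2-byte lead, need 1 cont bytes. acc=0x6
Byte[4]=8E: continuation. acc=(acc<<6)|0x0E=0x18E
Completed: cp=U+018E (starts at byte 3)
Byte[5]=DE: 2-byte lead, need 1 cont bytes. acc=0x1E
Byte[6]=8C: continuation. acc=(acc<<6)|0x0C=0x78C
Completed: cp=U+078C (starts at byte 5)
Byte[7]=2C: 1-byte ASCII. cp=U+002C
Byte[8]=CF: 2-byte lead, need 1 cont bytes. acc=0xF
Byte[9]=84: continuation. acc=(acc<<6)|0x04=0x3C4
Completed: cp=U+03C4 (starts at byte 8)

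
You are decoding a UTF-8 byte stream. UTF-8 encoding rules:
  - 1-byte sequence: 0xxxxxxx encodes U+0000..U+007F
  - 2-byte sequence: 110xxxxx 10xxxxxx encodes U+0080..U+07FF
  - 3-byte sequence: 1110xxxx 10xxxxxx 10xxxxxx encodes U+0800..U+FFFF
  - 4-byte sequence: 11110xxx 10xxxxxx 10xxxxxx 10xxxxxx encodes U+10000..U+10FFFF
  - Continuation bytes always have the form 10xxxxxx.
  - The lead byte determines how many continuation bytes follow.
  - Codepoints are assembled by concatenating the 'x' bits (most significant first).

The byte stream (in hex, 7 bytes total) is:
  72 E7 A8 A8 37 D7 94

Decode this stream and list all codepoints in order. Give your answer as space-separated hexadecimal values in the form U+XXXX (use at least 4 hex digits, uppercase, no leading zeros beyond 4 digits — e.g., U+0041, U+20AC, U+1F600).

Answer: U+0072 U+7A28 U+0037 U+05D4

Derivation:
Byte[0]=72: 1-byte ASCII. cp=U+0072
Byte[1]=E7: 3-byte lead, need 2 cont bytes. acc=0x7
Byte[2]=A8: continuation. acc=(acc<<6)|0x28=0x1E8
Byte[3]=A8: continuation. acc=(acc<<6)|0x28=0x7A28
Completed: cp=U+7A28 (starts at byte 1)
Byte[4]=37: 1-byte ASCII. cp=U+0037
Byte[5]=D7: 2-byte lead, need 1 cont bytes. acc=0x17
Byte[6]=94: continuation. acc=(acc<<6)|0x14=0x5D4
Completed: cp=U+05D4 (starts at byte 5)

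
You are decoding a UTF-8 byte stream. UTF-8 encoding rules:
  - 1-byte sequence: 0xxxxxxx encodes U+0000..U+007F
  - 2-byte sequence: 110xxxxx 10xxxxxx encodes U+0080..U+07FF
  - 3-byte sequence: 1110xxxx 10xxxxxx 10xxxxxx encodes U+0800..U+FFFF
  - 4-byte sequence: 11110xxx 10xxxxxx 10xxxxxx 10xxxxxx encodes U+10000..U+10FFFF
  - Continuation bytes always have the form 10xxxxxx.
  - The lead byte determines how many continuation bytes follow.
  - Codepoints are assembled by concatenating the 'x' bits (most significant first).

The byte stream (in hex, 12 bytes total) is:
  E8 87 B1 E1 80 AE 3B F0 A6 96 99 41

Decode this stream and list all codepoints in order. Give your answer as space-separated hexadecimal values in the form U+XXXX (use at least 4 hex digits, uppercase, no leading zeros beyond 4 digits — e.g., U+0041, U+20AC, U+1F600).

Answer: U+81F1 U+102E U+003B U+26599 U+0041

Derivation:
Byte[0]=E8: 3-byte lead, need 2 cont bytes. acc=0x8
Byte[1]=87: continuation. acc=(acc<<6)|0x07=0x207
Byte[2]=B1: continuation. acc=(acc<<6)|0x31=0x81F1
Completed: cp=U+81F1 (starts at byte 0)
Byte[3]=E1: 3-byte lead, need 2 cont bytes. acc=0x1
Byte[4]=80: continuation. acc=(acc<<6)|0x00=0x40
Byte[5]=AE: continuation. acc=(acc<<6)|0x2E=0x102E
Completed: cp=U+102E (starts at byte 3)
Byte[6]=3B: 1-byte ASCII. cp=U+003B
Byte[7]=F0: 4-byte lead, need 3 cont bytes. acc=0x0
Byte[8]=A6: continuation. acc=(acc<<6)|0x26=0x26
Byte[9]=96: continuation. acc=(acc<<6)|0x16=0x996
Byte[10]=99: continuation. acc=(acc<<6)|0x19=0x26599
Completed: cp=U+26599 (starts at byte 7)
Byte[11]=41: 1-byte ASCII. cp=U+0041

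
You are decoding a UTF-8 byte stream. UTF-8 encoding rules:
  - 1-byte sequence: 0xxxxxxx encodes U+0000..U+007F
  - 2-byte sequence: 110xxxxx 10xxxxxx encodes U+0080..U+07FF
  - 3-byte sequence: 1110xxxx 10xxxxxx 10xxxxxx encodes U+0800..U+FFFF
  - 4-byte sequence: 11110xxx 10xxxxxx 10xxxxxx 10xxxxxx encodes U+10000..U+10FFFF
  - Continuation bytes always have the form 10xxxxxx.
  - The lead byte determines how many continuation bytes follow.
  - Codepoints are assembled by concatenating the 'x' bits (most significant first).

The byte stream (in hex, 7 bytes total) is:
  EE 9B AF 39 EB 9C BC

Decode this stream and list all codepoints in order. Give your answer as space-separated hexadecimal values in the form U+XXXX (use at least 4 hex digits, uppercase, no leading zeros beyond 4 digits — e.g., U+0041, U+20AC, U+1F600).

Byte[0]=EE: 3-byte lead, need 2 cont bytes. acc=0xE
Byte[1]=9B: continuation. acc=(acc<<6)|0x1B=0x39B
Byte[2]=AF: continuation. acc=(acc<<6)|0x2F=0xE6EF
Completed: cp=U+E6EF (starts at byte 0)
Byte[3]=39: 1-byte ASCII. cp=U+0039
Byte[4]=EB: 3-byte lead, need 2 cont bytes. acc=0xB
Byte[5]=9C: continuation. acc=(acc<<6)|0x1C=0x2DC
Byte[6]=BC: continuation. acc=(acc<<6)|0x3C=0xB73C
Completed: cp=U+B73C (starts at byte 4)

Answer: U+E6EF U+0039 U+B73C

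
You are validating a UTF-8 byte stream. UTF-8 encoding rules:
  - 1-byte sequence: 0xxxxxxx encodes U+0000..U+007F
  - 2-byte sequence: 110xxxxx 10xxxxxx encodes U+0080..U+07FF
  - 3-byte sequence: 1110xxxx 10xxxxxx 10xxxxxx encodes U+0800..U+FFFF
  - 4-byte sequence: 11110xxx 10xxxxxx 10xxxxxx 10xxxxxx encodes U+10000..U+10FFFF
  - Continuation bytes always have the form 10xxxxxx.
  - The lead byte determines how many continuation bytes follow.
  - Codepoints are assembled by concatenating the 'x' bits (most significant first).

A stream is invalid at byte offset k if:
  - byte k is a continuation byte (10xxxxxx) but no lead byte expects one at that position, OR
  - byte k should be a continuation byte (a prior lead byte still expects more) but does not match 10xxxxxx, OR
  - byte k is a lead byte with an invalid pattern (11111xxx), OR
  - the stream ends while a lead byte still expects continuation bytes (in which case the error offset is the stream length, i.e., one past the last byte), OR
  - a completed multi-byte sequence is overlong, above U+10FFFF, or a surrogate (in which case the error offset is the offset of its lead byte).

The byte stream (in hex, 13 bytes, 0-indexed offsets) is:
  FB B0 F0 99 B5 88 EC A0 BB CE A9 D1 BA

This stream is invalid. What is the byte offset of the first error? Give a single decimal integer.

Answer: 0

Derivation:
Byte[0]=FB: INVALID lead byte (not 0xxx/110x/1110/11110)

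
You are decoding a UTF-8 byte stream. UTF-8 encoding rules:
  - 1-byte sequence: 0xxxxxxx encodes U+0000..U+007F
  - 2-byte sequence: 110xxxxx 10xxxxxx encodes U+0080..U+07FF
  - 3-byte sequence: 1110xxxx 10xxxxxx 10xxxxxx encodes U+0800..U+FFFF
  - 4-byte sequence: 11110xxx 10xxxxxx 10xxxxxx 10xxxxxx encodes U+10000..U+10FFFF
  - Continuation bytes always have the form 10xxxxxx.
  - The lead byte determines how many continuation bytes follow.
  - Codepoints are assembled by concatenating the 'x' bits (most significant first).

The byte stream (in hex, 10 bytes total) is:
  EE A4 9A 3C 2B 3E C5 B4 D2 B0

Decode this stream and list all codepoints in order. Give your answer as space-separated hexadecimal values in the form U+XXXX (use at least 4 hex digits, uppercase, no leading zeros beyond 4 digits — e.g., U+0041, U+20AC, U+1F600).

Byte[0]=EE: 3-byte lead, need 2 cont bytes. acc=0xE
Byte[1]=A4: continuation. acc=(acc<<6)|0x24=0x3A4
Byte[2]=9A: continuation. acc=(acc<<6)|0x1A=0xE91A
Completed: cp=U+E91A (starts at byte 0)
Byte[3]=3C: 1-byte ASCII. cp=U+003C
Byte[4]=2B: 1-byte ASCII. cp=U+002B
Byte[5]=3E: 1-byte ASCII. cp=U+003E
Byte[6]=C5: 2-byte lead, need 1 cont bytes. acc=0x5
Byte[7]=B4: continuation. acc=(acc<<6)|0x34=0x174
Completed: cp=U+0174 (starts at byte 6)
Byte[8]=D2: 2-byte lead, need 1 cont bytes. acc=0x12
Byte[9]=B0: continuation. acc=(acc<<6)|0x30=0x4B0
Completed: cp=U+04B0 (starts at byte 8)

Answer: U+E91A U+003C U+002B U+003E U+0174 U+04B0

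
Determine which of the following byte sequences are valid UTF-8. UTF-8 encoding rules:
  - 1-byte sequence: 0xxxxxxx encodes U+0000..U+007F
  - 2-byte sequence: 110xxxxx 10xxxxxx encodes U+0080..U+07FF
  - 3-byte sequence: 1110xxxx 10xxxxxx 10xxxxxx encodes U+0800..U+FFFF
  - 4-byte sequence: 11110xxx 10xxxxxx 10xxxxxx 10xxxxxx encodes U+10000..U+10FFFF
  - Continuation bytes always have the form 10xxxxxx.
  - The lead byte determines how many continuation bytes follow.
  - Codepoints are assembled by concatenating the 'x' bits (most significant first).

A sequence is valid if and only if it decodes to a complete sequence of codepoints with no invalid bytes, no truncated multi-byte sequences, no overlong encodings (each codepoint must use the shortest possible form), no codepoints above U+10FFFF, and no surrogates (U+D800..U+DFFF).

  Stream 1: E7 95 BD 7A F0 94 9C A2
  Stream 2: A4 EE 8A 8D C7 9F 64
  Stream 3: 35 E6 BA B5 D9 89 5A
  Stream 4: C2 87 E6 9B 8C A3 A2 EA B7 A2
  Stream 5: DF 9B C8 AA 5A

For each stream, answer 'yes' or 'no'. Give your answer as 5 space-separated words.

Stream 1: decodes cleanly. VALID
Stream 2: error at byte offset 0. INVALID
Stream 3: decodes cleanly. VALID
Stream 4: error at byte offset 5. INVALID
Stream 5: decodes cleanly. VALID

Answer: yes no yes no yes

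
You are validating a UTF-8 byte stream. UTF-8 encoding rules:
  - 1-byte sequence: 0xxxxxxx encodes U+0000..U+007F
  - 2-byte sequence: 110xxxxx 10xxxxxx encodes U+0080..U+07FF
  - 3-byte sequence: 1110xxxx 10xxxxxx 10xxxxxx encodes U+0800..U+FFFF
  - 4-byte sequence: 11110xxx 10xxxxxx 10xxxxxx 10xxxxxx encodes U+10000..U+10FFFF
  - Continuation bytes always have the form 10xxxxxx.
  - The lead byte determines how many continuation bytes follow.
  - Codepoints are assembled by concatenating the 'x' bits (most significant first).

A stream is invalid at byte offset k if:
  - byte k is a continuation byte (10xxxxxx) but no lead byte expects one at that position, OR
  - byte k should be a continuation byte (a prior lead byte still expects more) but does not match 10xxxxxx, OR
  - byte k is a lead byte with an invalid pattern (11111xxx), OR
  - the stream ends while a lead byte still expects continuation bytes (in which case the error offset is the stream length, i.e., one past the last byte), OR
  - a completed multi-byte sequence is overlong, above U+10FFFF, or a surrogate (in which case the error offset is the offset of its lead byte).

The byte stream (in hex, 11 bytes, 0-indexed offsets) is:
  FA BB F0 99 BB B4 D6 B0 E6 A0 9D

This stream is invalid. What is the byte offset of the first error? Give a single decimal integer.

Byte[0]=FA: INVALID lead byte (not 0xxx/110x/1110/11110)

Answer: 0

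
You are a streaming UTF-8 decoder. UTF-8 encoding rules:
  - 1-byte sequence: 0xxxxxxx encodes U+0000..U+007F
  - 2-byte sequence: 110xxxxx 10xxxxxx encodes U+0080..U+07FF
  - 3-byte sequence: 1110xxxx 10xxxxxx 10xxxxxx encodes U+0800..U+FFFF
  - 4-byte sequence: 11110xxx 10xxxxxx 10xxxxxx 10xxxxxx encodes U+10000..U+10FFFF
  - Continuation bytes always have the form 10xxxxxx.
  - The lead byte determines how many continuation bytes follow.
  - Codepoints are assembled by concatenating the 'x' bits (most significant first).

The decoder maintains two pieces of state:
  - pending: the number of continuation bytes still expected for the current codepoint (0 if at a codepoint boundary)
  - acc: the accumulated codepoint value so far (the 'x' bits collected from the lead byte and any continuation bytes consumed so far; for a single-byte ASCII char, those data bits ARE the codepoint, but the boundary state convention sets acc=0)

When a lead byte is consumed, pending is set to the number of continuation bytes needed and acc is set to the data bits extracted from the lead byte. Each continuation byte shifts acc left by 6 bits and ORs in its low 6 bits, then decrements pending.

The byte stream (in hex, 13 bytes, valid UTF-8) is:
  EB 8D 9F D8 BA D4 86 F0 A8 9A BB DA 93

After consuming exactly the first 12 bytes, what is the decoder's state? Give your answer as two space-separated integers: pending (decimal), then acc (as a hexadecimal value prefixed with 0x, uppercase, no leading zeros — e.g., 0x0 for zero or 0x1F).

Answer: 1 0x1A

Derivation:
Byte[0]=EB: 3-byte lead. pending=2, acc=0xB
Byte[1]=8D: continuation. acc=(acc<<6)|0x0D=0x2CD, pending=1
Byte[2]=9F: continuation. acc=(acc<<6)|0x1F=0xB35F, pending=0
Byte[3]=D8: 2-byte lead. pending=1, acc=0x18
Byte[4]=BA: continuation. acc=(acc<<6)|0x3A=0x63A, pending=0
Byte[5]=D4: 2-byte lead. pending=1, acc=0x14
Byte[6]=86: continuation. acc=(acc<<6)|0x06=0x506, pending=0
Byte[7]=F0: 4-byte lead. pending=3, acc=0x0
Byte[8]=A8: continuation. acc=(acc<<6)|0x28=0x28, pending=2
Byte[9]=9A: continuation. acc=(acc<<6)|0x1A=0xA1A, pending=1
Byte[10]=BB: continuation. acc=(acc<<6)|0x3B=0x286BB, pending=0
Byte[11]=DA: 2-byte lead. pending=1, acc=0x1A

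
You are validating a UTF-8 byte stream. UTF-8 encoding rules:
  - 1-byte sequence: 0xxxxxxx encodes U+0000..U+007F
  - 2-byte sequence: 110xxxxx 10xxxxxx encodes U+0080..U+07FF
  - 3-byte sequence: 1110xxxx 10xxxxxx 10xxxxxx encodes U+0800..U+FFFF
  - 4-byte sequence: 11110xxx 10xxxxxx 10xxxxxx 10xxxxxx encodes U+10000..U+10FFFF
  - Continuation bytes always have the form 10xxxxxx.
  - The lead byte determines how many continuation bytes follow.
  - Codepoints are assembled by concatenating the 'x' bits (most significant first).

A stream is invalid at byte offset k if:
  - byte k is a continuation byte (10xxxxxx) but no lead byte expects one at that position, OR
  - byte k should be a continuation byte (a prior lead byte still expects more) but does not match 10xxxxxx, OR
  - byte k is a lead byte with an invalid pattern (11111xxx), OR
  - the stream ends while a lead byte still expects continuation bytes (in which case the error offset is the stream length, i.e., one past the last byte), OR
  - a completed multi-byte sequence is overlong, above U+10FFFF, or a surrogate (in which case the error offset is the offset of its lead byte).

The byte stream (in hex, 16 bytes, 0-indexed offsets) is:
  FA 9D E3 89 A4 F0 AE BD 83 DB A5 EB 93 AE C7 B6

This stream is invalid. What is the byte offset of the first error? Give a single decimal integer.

Answer: 0

Derivation:
Byte[0]=FA: INVALID lead byte (not 0xxx/110x/1110/11110)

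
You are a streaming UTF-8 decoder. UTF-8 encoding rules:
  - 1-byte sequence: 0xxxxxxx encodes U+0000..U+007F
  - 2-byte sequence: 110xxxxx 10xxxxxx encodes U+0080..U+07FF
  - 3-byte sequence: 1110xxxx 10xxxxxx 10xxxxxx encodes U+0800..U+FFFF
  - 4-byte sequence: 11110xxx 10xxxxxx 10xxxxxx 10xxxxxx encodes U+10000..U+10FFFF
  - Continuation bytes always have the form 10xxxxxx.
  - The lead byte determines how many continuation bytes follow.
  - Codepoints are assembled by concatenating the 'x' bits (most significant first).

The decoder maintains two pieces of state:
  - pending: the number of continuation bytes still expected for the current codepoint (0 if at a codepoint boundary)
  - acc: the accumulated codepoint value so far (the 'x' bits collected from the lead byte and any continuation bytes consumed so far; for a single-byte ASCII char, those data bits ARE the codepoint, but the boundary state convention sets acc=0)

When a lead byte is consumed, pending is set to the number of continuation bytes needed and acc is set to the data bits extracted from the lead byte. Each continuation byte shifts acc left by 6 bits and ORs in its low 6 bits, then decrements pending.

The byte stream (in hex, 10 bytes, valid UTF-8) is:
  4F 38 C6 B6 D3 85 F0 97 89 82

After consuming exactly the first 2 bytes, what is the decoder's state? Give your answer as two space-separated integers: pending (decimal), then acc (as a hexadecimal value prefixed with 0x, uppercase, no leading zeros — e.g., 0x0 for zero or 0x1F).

Answer: 0 0x0

Derivation:
Byte[0]=4F: 1-byte. pending=0, acc=0x0
Byte[1]=38: 1-byte. pending=0, acc=0x0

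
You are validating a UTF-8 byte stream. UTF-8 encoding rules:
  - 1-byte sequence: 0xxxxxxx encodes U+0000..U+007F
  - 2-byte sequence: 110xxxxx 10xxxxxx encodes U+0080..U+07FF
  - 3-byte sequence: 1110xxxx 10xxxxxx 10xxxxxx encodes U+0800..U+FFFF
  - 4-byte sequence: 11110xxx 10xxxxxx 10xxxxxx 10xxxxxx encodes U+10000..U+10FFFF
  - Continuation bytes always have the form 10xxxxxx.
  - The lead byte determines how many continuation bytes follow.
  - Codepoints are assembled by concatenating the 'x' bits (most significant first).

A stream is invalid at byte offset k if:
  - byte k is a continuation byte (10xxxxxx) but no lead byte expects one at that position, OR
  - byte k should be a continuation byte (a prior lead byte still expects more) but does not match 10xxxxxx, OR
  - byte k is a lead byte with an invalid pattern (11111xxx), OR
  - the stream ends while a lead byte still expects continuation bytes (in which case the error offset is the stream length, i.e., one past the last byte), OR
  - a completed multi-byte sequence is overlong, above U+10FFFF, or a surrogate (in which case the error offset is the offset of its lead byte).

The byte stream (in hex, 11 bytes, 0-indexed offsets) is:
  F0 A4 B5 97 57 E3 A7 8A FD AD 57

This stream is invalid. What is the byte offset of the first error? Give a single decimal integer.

Byte[0]=F0: 4-byte lead, need 3 cont bytes. acc=0x0
Byte[1]=A4: continuation. acc=(acc<<6)|0x24=0x24
Byte[2]=B5: continuation. acc=(acc<<6)|0x35=0x935
Byte[3]=97: continuation. acc=(acc<<6)|0x17=0x24D57
Completed: cp=U+24D57 (starts at byte 0)
Byte[4]=57: 1-byte ASCII. cp=U+0057
Byte[5]=E3: 3-byte lead, need 2 cont bytes. acc=0x3
Byte[6]=A7: continuation. acc=(acc<<6)|0x27=0xE7
Byte[7]=8A: continuation. acc=(acc<<6)|0x0A=0x39CA
Completed: cp=U+39CA (starts at byte 5)
Byte[8]=FD: INVALID lead byte (not 0xxx/110x/1110/11110)

Answer: 8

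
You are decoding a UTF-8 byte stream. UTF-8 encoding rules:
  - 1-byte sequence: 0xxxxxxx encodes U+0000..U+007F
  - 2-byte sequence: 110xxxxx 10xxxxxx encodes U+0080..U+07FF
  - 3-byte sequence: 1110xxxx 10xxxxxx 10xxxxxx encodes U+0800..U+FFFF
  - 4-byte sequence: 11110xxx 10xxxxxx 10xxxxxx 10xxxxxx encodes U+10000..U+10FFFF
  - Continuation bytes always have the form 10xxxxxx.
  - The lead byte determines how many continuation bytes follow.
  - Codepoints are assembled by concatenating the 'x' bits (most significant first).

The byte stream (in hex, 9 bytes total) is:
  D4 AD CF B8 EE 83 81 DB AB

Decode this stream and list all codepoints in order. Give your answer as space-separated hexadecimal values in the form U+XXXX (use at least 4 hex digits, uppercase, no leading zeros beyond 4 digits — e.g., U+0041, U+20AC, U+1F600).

Answer: U+052D U+03F8 U+E0C1 U+06EB

Derivation:
Byte[0]=D4: 2-byte lead, need 1 cont bytes. acc=0x14
Byte[1]=AD: continuation. acc=(acc<<6)|0x2D=0x52D
Completed: cp=U+052D (starts at byte 0)
Byte[2]=CF: 2-byte lead, need 1 cont bytes. acc=0xF
Byte[3]=B8: continuation. acc=(acc<<6)|0x38=0x3F8
Completed: cp=U+03F8 (starts at byte 2)
Byte[4]=EE: 3-byte lead, need 2 cont bytes. acc=0xE
Byte[5]=83: continuation. acc=(acc<<6)|0x03=0x383
Byte[6]=81: continuation. acc=(acc<<6)|0x01=0xE0C1
Completed: cp=U+E0C1 (starts at byte 4)
Byte[7]=DB: 2-byte lead, need 1 cont bytes. acc=0x1B
Byte[8]=AB: continuation. acc=(acc<<6)|0x2B=0x6EB
Completed: cp=U+06EB (starts at byte 7)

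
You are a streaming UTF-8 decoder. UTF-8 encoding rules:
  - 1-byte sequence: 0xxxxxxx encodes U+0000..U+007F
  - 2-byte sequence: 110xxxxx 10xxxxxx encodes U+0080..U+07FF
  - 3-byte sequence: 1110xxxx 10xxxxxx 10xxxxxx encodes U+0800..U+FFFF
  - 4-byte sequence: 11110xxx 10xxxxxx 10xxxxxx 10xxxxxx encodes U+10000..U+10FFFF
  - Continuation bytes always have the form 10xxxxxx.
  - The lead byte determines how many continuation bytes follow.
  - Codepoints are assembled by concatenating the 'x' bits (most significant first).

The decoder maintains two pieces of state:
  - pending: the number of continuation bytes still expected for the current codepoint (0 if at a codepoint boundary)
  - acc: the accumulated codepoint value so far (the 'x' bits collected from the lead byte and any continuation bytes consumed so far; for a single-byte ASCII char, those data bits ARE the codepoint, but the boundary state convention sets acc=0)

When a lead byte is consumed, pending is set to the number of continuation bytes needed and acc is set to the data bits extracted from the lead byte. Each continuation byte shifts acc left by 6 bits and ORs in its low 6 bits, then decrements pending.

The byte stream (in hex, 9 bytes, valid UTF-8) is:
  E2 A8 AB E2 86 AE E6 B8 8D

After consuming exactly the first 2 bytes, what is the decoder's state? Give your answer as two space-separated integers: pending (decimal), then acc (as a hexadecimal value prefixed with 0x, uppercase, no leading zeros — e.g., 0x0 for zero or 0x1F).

Answer: 1 0xA8

Derivation:
Byte[0]=E2: 3-byte lead. pending=2, acc=0x2
Byte[1]=A8: continuation. acc=(acc<<6)|0x28=0xA8, pending=1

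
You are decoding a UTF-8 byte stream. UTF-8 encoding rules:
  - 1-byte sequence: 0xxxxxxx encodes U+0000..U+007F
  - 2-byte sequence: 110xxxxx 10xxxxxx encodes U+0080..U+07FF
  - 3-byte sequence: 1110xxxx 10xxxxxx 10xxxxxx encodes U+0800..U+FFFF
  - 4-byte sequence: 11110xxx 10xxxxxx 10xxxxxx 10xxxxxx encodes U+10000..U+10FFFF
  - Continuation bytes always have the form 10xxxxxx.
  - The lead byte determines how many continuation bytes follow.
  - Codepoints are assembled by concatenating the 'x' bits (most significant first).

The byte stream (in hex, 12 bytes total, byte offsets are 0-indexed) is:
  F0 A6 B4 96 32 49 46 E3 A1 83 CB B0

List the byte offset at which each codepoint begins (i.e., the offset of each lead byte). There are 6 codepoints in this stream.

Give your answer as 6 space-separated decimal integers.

Answer: 0 4 5 6 7 10

Derivation:
Byte[0]=F0: 4-byte lead, need 3 cont bytes. acc=0x0
Byte[1]=A6: continuation. acc=(acc<<6)|0x26=0x26
Byte[2]=B4: continuation. acc=(acc<<6)|0x34=0x9B4
Byte[3]=96: continuation. acc=(acc<<6)|0x16=0x26D16
Completed: cp=U+26D16 (starts at byte 0)
Byte[4]=32: 1-byte ASCII. cp=U+0032
Byte[5]=49: 1-byte ASCII. cp=U+0049
Byte[6]=46: 1-byte ASCII. cp=U+0046
Byte[7]=E3: 3-byte lead, need 2 cont bytes. acc=0x3
Byte[8]=A1: continuation. acc=(acc<<6)|0x21=0xE1
Byte[9]=83: continuation. acc=(acc<<6)|0x03=0x3843
Completed: cp=U+3843 (starts at byte 7)
Byte[10]=CB: 2-byte lead, need 1 cont bytes. acc=0xB
Byte[11]=B0: continuation. acc=(acc<<6)|0x30=0x2F0
Completed: cp=U+02F0 (starts at byte 10)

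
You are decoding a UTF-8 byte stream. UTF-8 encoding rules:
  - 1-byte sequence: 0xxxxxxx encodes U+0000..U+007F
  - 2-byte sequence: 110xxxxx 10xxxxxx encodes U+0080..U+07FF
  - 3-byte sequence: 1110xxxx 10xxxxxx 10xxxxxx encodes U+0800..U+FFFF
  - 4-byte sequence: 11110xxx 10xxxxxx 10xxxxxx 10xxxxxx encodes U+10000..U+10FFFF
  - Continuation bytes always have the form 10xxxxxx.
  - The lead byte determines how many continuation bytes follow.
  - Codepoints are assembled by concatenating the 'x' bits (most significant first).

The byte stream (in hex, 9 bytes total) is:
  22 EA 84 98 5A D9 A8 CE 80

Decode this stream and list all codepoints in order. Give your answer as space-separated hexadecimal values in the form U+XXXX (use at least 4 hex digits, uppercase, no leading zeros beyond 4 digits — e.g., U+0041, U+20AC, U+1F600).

Byte[0]=22: 1-byte ASCII. cp=U+0022
Byte[1]=EA: 3-byte lead, need 2 cont bytes. acc=0xA
Byte[2]=84: continuation. acc=(acc<<6)|0x04=0x284
Byte[3]=98: continuation. acc=(acc<<6)|0x18=0xA118
Completed: cp=U+A118 (starts at byte 1)
Byte[4]=5A: 1-byte ASCII. cp=U+005A
Byte[5]=D9: 2-byte lead, need 1 cont bytes. acc=0x19
Byte[6]=A8: continuation. acc=(acc<<6)|0x28=0x668
Completed: cp=U+0668 (starts at byte 5)
Byte[7]=CE: 2-byte lead, need 1 cont bytes. acc=0xE
Byte[8]=80: continuation. acc=(acc<<6)|0x00=0x380
Completed: cp=U+0380 (starts at byte 7)

Answer: U+0022 U+A118 U+005A U+0668 U+0380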